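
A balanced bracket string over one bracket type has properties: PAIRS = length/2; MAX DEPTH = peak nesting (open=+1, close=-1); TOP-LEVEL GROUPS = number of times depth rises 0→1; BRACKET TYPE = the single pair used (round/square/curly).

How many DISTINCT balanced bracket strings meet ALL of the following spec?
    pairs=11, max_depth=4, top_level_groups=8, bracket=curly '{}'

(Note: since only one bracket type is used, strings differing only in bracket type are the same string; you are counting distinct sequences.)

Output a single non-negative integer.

Spec: pairs=11 depth=4 groups=8
Count(depth <= 4) = 208
Count(depth <= 3) = 200
Count(depth == 4) = 208 - 200 = 8

Answer: 8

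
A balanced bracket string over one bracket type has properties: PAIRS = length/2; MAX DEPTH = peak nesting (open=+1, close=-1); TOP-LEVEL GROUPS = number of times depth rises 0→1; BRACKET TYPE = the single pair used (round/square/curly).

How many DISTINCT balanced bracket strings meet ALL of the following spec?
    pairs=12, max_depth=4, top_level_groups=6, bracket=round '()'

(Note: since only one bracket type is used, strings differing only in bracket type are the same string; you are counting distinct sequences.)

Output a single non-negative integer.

Answer: 1917

Derivation:
Spec: pairs=12 depth=4 groups=6
Count(depth <= 4) = 5570
Count(depth <= 3) = 3653
Count(depth == 4) = 5570 - 3653 = 1917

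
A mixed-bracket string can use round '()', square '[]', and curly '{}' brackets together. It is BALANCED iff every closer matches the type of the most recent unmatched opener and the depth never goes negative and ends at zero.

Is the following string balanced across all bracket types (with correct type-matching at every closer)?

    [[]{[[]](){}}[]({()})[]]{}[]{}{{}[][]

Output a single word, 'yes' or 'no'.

pos 0: push '['; stack = [
pos 1: push '['; stack = [[
pos 2: ']' matches '['; pop; stack = [
pos 3: push '{'; stack = [{
pos 4: push '['; stack = [{[
pos 5: push '['; stack = [{[[
pos 6: ']' matches '['; pop; stack = [{[
pos 7: ']' matches '['; pop; stack = [{
pos 8: push '('; stack = [{(
pos 9: ')' matches '('; pop; stack = [{
pos 10: push '{'; stack = [{{
pos 11: '}' matches '{'; pop; stack = [{
pos 12: '}' matches '{'; pop; stack = [
pos 13: push '['; stack = [[
pos 14: ']' matches '['; pop; stack = [
pos 15: push '('; stack = [(
pos 16: push '{'; stack = [({
pos 17: push '('; stack = [({(
pos 18: ')' matches '('; pop; stack = [({
pos 19: '}' matches '{'; pop; stack = [(
pos 20: ')' matches '('; pop; stack = [
pos 21: push '['; stack = [[
pos 22: ']' matches '['; pop; stack = [
pos 23: ']' matches '['; pop; stack = (empty)
pos 24: push '{'; stack = {
pos 25: '}' matches '{'; pop; stack = (empty)
pos 26: push '['; stack = [
pos 27: ']' matches '['; pop; stack = (empty)
pos 28: push '{'; stack = {
pos 29: '}' matches '{'; pop; stack = (empty)
pos 30: push '{'; stack = {
pos 31: push '{'; stack = {{
pos 32: '}' matches '{'; pop; stack = {
pos 33: push '['; stack = {[
pos 34: ']' matches '['; pop; stack = {
pos 35: push '['; stack = {[
pos 36: ']' matches '['; pop; stack = {
end: stack still non-empty ({) → INVALID
Verdict: unclosed openers at end: { → no

Answer: no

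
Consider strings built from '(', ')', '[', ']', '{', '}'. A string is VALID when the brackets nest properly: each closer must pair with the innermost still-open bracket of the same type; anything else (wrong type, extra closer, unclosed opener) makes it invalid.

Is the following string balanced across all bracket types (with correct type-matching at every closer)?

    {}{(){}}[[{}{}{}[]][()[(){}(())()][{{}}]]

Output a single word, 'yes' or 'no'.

pos 0: push '{'; stack = {
pos 1: '}' matches '{'; pop; stack = (empty)
pos 2: push '{'; stack = {
pos 3: push '('; stack = {(
pos 4: ')' matches '('; pop; stack = {
pos 5: push '{'; stack = {{
pos 6: '}' matches '{'; pop; stack = {
pos 7: '}' matches '{'; pop; stack = (empty)
pos 8: push '['; stack = [
pos 9: push '['; stack = [[
pos 10: push '{'; stack = [[{
pos 11: '}' matches '{'; pop; stack = [[
pos 12: push '{'; stack = [[{
pos 13: '}' matches '{'; pop; stack = [[
pos 14: push '{'; stack = [[{
pos 15: '}' matches '{'; pop; stack = [[
pos 16: push '['; stack = [[[
pos 17: ']' matches '['; pop; stack = [[
pos 18: ']' matches '['; pop; stack = [
pos 19: push '['; stack = [[
pos 20: push '('; stack = [[(
pos 21: ')' matches '('; pop; stack = [[
pos 22: push '['; stack = [[[
pos 23: push '('; stack = [[[(
pos 24: ')' matches '('; pop; stack = [[[
pos 25: push '{'; stack = [[[{
pos 26: '}' matches '{'; pop; stack = [[[
pos 27: push '('; stack = [[[(
pos 28: push '('; stack = [[[((
pos 29: ')' matches '('; pop; stack = [[[(
pos 30: ')' matches '('; pop; stack = [[[
pos 31: push '('; stack = [[[(
pos 32: ')' matches '('; pop; stack = [[[
pos 33: ']' matches '['; pop; stack = [[
pos 34: push '['; stack = [[[
pos 35: push '{'; stack = [[[{
pos 36: push '{'; stack = [[[{{
pos 37: '}' matches '{'; pop; stack = [[[{
pos 38: '}' matches '{'; pop; stack = [[[
pos 39: ']' matches '['; pop; stack = [[
pos 40: ']' matches '['; pop; stack = [
end: stack still non-empty ([) → INVALID
Verdict: unclosed openers at end: [ → no

Answer: no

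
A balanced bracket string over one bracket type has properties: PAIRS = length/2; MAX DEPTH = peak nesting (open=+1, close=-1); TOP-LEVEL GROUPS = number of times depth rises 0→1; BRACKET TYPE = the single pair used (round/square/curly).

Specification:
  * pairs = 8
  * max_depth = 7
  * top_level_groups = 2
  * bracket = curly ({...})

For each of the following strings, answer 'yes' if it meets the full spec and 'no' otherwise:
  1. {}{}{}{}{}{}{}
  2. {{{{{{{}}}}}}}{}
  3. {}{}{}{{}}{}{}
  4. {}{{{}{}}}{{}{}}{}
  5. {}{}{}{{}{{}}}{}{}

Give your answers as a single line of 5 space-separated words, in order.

Answer: no yes no no no

Derivation:
String 1 '{}{}{}{}{}{}{}': depth seq [1 0 1 0 1 0 1 0 1 0 1 0 1 0]
  -> pairs=7 depth=1 groups=7 -> no
String 2 '{{{{{{{}}}}}}}{}': depth seq [1 2 3 4 5 6 7 6 5 4 3 2 1 0 1 0]
  -> pairs=8 depth=7 groups=2 -> yes
String 3 '{}{}{}{{}}{}{}': depth seq [1 0 1 0 1 0 1 2 1 0 1 0 1 0]
  -> pairs=7 depth=2 groups=6 -> no
String 4 '{}{{{}{}}}{{}{}}{}': depth seq [1 0 1 2 3 2 3 2 1 0 1 2 1 2 1 0 1 0]
  -> pairs=9 depth=3 groups=4 -> no
String 5 '{}{}{}{{}{{}}}{}{}': depth seq [1 0 1 0 1 0 1 2 1 2 3 2 1 0 1 0 1 0]
  -> pairs=9 depth=3 groups=6 -> no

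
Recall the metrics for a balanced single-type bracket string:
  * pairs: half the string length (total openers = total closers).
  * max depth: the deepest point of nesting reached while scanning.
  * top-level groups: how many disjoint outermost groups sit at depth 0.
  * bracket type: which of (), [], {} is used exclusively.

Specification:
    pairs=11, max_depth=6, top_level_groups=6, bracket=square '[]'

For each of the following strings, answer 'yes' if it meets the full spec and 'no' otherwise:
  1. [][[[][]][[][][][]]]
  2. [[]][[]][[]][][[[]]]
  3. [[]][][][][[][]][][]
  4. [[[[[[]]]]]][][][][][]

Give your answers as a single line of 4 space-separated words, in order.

String 1 '[][[[][]][[][][][]]]': depth seq [1 0 1 2 3 2 3 2 1 2 3 2 3 2 3 2 3 2 1 0]
  -> pairs=10 depth=3 groups=2 -> no
String 2 '[[]][[]][[]][][[[]]]': depth seq [1 2 1 0 1 2 1 0 1 2 1 0 1 0 1 2 3 2 1 0]
  -> pairs=10 depth=3 groups=5 -> no
String 3 '[[]][][][][[][]][][]': depth seq [1 2 1 0 1 0 1 0 1 0 1 2 1 2 1 0 1 0 1 0]
  -> pairs=10 depth=2 groups=7 -> no
String 4 '[[[[[[]]]]]][][][][][]': depth seq [1 2 3 4 5 6 5 4 3 2 1 0 1 0 1 0 1 0 1 0 1 0]
  -> pairs=11 depth=6 groups=6 -> yes

Answer: no no no yes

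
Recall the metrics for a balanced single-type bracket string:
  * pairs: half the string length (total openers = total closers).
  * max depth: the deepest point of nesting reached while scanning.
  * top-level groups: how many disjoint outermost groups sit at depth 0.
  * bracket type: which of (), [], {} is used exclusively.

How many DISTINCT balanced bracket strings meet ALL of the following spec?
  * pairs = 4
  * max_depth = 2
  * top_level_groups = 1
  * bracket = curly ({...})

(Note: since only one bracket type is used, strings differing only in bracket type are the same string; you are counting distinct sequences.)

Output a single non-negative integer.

Answer: 1

Derivation:
Spec: pairs=4 depth=2 groups=1
Count(depth <= 2) = 1
Count(depth <= 1) = 0
Count(depth == 2) = 1 - 0 = 1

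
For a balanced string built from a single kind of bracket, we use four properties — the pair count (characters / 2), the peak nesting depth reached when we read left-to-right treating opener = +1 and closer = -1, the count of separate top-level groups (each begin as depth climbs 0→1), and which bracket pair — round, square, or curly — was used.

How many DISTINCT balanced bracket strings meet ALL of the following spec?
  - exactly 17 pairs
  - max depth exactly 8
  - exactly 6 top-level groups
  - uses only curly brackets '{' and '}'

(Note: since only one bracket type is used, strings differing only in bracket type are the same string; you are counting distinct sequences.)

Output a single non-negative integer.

Answer: 58806

Derivation:
Spec: pairs=17 depth=8 groups=6
Count(depth <= 8) = 4588110
Count(depth <= 7) = 4529304
Count(depth == 8) = 4588110 - 4529304 = 58806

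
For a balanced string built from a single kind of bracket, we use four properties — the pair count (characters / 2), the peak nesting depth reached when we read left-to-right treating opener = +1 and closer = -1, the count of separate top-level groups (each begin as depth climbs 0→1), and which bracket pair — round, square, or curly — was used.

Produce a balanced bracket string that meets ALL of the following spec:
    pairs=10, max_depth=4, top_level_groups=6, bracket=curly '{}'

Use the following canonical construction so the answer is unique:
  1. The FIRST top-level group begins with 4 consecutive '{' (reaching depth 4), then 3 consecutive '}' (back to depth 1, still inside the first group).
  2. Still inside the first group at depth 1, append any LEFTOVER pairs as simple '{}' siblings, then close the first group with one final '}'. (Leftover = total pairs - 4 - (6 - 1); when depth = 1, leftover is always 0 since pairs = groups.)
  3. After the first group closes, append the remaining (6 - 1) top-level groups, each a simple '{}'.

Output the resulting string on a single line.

Spec: pairs=10 depth=4 groups=6
Leftover pairs = 10 - 4 - (6-1) = 1
First group: deep chain of depth 4 + 1 sibling pairs
Remaining 5 groups: simple '{}' each

Answer: {{{{}}}{}}{}{}{}{}{}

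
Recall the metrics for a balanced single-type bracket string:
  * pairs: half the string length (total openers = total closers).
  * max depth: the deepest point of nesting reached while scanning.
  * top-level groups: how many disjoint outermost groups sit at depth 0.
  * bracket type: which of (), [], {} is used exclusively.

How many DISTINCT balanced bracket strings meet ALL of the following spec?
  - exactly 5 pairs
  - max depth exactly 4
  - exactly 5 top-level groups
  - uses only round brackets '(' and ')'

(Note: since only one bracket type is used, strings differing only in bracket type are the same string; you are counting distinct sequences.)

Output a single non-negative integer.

Spec: pairs=5 depth=4 groups=5
Count(depth <= 4) = 1
Count(depth <= 3) = 1
Count(depth == 4) = 1 - 1 = 0

Answer: 0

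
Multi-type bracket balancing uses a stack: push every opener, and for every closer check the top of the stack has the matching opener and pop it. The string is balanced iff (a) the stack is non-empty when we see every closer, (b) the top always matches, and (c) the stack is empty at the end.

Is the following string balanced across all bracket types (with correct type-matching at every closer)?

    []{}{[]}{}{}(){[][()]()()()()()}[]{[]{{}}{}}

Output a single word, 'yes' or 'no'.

Answer: yes

Derivation:
pos 0: push '['; stack = [
pos 1: ']' matches '['; pop; stack = (empty)
pos 2: push '{'; stack = {
pos 3: '}' matches '{'; pop; stack = (empty)
pos 4: push '{'; stack = {
pos 5: push '['; stack = {[
pos 6: ']' matches '['; pop; stack = {
pos 7: '}' matches '{'; pop; stack = (empty)
pos 8: push '{'; stack = {
pos 9: '}' matches '{'; pop; stack = (empty)
pos 10: push '{'; stack = {
pos 11: '}' matches '{'; pop; stack = (empty)
pos 12: push '('; stack = (
pos 13: ')' matches '('; pop; stack = (empty)
pos 14: push '{'; stack = {
pos 15: push '['; stack = {[
pos 16: ']' matches '['; pop; stack = {
pos 17: push '['; stack = {[
pos 18: push '('; stack = {[(
pos 19: ')' matches '('; pop; stack = {[
pos 20: ']' matches '['; pop; stack = {
pos 21: push '('; stack = {(
pos 22: ')' matches '('; pop; stack = {
pos 23: push '('; stack = {(
pos 24: ')' matches '('; pop; stack = {
pos 25: push '('; stack = {(
pos 26: ')' matches '('; pop; stack = {
pos 27: push '('; stack = {(
pos 28: ')' matches '('; pop; stack = {
pos 29: push '('; stack = {(
pos 30: ')' matches '('; pop; stack = {
pos 31: '}' matches '{'; pop; stack = (empty)
pos 32: push '['; stack = [
pos 33: ']' matches '['; pop; stack = (empty)
pos 34: push '{'; stack = {
pos 35: push '['; stack = {[
pos 36: ']' matches '['; pop; stack = {
pos 37: push '{'; stack = {{
pos 38: push '{'; stack = {{{
pos 39: '}' matches '{'; pop; stack = {{
pos 40: '}' matches '{'; pop; stack = {
pos 41: push '{'; stack = {{
pos 42: '}' matches '{'; pop; stack = {
pos 43: '}' matches '{'; pop; stack = (empty)
end: stack empty → VALID
Verdict: properly nested → yes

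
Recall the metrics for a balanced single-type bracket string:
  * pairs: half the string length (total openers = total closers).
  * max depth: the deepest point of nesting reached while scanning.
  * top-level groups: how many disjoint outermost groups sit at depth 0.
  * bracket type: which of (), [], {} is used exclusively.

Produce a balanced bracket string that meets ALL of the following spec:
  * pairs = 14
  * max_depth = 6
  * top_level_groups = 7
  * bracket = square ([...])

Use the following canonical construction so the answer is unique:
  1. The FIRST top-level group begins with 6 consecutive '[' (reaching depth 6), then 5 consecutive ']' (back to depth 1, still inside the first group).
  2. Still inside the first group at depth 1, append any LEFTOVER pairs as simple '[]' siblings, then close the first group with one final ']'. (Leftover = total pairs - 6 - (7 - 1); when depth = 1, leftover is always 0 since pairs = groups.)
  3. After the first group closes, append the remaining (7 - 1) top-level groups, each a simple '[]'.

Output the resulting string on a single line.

Answer: [[[[[[]]]]][][]][][][][][][]

Derivation:
Spec: pairs=14 depth=6 groups=7
Leftover pairs = 14 - 6 - (7-1) = 2
First group: deep chain of depth 6 + 2 sibling pairs
Remaining 6 groups: simple '[]' each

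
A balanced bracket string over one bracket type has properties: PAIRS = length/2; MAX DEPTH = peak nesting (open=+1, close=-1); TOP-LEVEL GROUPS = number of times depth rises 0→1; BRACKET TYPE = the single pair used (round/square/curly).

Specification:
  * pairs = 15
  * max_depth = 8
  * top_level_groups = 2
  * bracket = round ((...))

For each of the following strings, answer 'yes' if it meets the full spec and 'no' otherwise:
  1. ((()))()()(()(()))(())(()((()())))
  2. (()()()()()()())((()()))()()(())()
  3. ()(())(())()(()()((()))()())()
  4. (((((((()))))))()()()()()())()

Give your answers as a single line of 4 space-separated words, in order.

Answer: no no no yes

Derivation:
String 1 '((()))()()(()(()))(())(()((()())))': depth seq [1 2 3 2 1 0 1 0 1 0 1 2 1 2 3 2 1 0 1 2 1 0 1 2 1 2 3 4 3 4 3 2 1 0]
  -> pairs=17 depth=4 groups=6 -> no
String 2 '(()()()()()()())((()()))()()(())()': depth seq [1 2 1 2 1 2 1 2 1 2 1 2 1 2 1 0 1 2 3 2 3 2 1 0 1 0 1 0 1 2 1 0 1 0]
  -> pairs=17 depth=3 groups=6 -> no
String 3 '()(())(())()(()()((()))()())()': depth seq [1 0 1 2 1 0 1 2 1 0 1 0 1 2 1 2 1 2 3 4 3 2 1 2 1 2 1 0 1 0]
  -> pairs=15 depth=4 groups=6 -> no
String 4 '(((((((()))))))()()()()()())()': depth seq [1 2 3 4 5 6 7 8 7 6 5 4 3 2 1 2 1 2 1 2 1 2 1 2 1 2 1 0 1 0]
  -> pairs=15 depth=8 groups=2 -> yes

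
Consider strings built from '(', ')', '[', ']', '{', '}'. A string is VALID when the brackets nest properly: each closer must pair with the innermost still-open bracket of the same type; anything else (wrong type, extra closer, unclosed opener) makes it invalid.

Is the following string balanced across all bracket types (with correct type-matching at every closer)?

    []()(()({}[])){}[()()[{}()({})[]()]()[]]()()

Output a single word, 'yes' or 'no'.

pos 0: push '['; stack = [
pos 1: ']' matches '['; pop; stack = (empty)
pos 2: push '('; stack = (
pos 3: ')' matches '('; pop; stack = (empty)
pos 4: push '('; stack = (
pos 5: push '('; stack = ((
pos 6: ')' matches '('; pop; stack = (
pos 7: push '('; stack = ((
pos 8: push '{'; stack = (({
pos 9: '}' matches '{'; pop; stack = ((
pos 10: push '['; stack = (([
pos 11: ']' matches '['; pop; stack = ((
pos 12: ')' matches '('; pop; stack = (
pos 13: ')' matches '('; pop; stack = (empty)
pos 14: push '{'; stack = {
pos 15: '}' matches '{'; pop; stack = (empty)
pos 16: push '['; stack = [
pos 17: push '('; stack = [(
pos 18: ')' matches '('; pop; stack = [
pos 19: push '('; stack = [(
pos 20: ')' matches '('; pop; stack = [
pos 21: push '['; stack = [[
pos 22: push '{'; stack = [[{
pos 23: '}' matches '{'; pop; stack = [[
pos 24: push '('; stack = [[(
pos 25: ')' matches '('; pop; stack = [[
pos 26: push '('; stack = [[(
pos 27: push '{'; stack = [[({
pos 28: '}' matches '{'; pop; stack = [[(
pos 29: ')' matches '('; pop; stack = [[
pos 30: push '['; stack = [[[
pos 31: ']' matches '['; pop; stack = [[
pos 32: push '('; stack = [[(
pos 33: ')' matches '('; pop; stack = [[
pos 34: ']' matches '['; pop; stack = [
pos 35: push '('; stack = [(
pos 36: ')' matches '('; pop; stack = [
pos 37: push '['; stack = [[
pos 38: ']' matches '['; pop; stack = [
pos 39: ']' matches '['; pop; stack = (empty)
pos 40: push '('; stack = (
pos 41: ')' matches '('; pop; stack = (empty)
pos 42: push '('; stack = (
pos 43: ')' matches '('; pop; stack = (empty)
end: stack empty → VALID
Verdict: properly nested → yes

Answer: yes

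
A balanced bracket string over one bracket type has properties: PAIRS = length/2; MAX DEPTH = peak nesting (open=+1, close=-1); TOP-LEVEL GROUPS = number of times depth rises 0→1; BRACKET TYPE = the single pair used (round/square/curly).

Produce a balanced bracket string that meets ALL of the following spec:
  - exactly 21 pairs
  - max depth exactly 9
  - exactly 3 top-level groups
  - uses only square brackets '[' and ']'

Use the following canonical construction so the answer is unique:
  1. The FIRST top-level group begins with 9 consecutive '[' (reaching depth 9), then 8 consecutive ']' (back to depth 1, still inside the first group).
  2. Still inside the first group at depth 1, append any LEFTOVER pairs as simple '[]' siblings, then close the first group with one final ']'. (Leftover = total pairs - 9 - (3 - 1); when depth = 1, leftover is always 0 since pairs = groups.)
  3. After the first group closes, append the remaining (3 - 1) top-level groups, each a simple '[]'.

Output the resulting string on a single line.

Spec: pairs=21 depth=9 groups=3
Leftover pairs = 21 - 9 - (3-1) = 10
First group: deep chain of depth 9 + 10 sibling pairs
Remaining 2 groups: simple '[]' each

Answer: [[[[[[[[[]]]]]]]][][][][][][][][][][]][][]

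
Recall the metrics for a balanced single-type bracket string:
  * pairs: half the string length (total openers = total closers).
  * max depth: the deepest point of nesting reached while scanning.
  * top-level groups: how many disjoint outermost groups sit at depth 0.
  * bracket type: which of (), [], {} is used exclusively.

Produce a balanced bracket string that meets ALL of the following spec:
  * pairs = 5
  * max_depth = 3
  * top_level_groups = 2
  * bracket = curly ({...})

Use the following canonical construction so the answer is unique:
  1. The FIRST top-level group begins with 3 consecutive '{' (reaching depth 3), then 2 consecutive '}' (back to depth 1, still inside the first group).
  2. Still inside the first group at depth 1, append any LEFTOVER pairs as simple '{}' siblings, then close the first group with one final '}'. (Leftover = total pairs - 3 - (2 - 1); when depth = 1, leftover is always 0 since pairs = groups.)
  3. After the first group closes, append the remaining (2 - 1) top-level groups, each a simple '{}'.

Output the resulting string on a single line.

Answer: {{{}}{}}{}

Derivation:
Spec: pairs=5 depth=3 groups=2
Leftover pairs = 5 - 3 - (2-1) = 1
First group: deep chain of depth 3 + 1 sibling pairs
Remaining 1 groups: simple '{}' each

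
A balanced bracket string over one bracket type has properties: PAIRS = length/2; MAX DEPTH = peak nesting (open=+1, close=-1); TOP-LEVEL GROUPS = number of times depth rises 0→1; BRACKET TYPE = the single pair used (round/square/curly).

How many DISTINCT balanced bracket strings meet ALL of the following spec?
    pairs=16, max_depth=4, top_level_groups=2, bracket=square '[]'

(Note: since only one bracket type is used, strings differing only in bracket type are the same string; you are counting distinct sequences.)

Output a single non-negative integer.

Answer: 1077513

Derivation:
Spec: pairs=16 depth=4 groups=2
Count(depth <= 4) = 1147145
Count(depth <= 3) = 69632
Count(depth == 4) = 1147145 - 69632 = 1077513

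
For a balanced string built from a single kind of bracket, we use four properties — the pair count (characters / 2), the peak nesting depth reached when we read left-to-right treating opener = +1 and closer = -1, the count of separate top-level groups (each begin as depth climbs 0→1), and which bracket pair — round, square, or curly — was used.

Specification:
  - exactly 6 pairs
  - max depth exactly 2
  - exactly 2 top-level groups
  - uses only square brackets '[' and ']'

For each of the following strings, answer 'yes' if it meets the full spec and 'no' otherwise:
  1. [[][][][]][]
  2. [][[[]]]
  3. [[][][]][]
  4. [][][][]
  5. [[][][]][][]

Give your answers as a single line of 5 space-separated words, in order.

String 1 '[[][][][]][]': depth seq [1 2 1 2 1 2 1 2 1 0 1 0]
  -> pairs=6 depth=2 groups=2 -> yes
String 2 '[][[[]]]': depth seq [1 0 1 2 3 2 1 0]
  -> pairs=4 depth=3 groups=2 -> no
String 3 '[[][][]][]': depth seq [1 2 1 2 1 2 1 0 1 0]
  -> pairs=5 depth=2 groups=2 -> no
String 4 '[][][][]': depth seq [1 0 1 0 1 0 1 0]
  -> pairs=4 depth=1 groups=4 -> no
String 5 '[[][][]][][]': depth seq [1 2 1 2 1 2 1 0 1 0 1 0]
  -> pairs=6 depth=2 groups=3 -> no

Answer: yes no no no no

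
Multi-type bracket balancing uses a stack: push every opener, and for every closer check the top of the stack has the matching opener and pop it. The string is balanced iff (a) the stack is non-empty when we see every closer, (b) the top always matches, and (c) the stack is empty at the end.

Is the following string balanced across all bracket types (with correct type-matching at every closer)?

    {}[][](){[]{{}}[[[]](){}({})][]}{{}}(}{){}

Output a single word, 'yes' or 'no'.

pos 0: push '{'; stack = {
pos 1: '}' matches '{'; pop; stack = (empty)
pos 2: push '['; stack = [
pos 3: ']' matches '['; pop; stack = (empty)
pos 4: push '['; stack = [
pos 5: ']' matches '['; pop; stack = (empty)
pos 6: push '('; stack = (
pos 7: ')' matches '('; pop; stack = (empty)
pos 8: push '{'; stack = {
pos 9: push '['; stack = {[
pos 10: ']' matches '['; pop; stack = {
pos 11: push '{'; stack = {{
pos 12: push '{'; stack = {{{
pos 13: '}' matches '{'; pop; stack = {{
pos 14: '}' matches '{'; pop; stack = {
pos 15: push '['; stack = {[
pos 16: push '['; stack = {[[
pos 17: push '['; stack = {[[[
pos 18: ']' matches '['; pop; stack = {[[
pos 19: ']' matches '['; pop; stack = {[
pos 20: push '('; stack = {[(
pos 21: ')' matches '('; pop; stack = {[
pos 22: push '{'; stack = {[{
pos 23: '}' matches '{'; pop; stack = {[
pos 24: push '('; stack = {[(
pos 25: push '{'; stack = {[({
pos 26: '}' matches '{'; pop; stack = {[(
pos 27: ')' matches '('; pop; stack = {[
pos 28: ']' matches '['; pop; stack = {
pos 29: push '['; stack = {[
pos 30: ']' matches '['; pop; stack = {
pos 31: '}' matches '{'; pop; stack = (empty)
pos 32: push '{'; stack = {
pos 33: push '{'; stack = {{
pos 34: '}' matches '{'; pop; stack = {
pos 35: '}' matches '{'; pop; stack = (empty)
pos 36: push '('; stack = (
pos 37: saw closer '}' but top of stack is '(' (expected ')') → INVALID
Verdict: type mismatch at position 37: '}' closes '(' → no

Answer: no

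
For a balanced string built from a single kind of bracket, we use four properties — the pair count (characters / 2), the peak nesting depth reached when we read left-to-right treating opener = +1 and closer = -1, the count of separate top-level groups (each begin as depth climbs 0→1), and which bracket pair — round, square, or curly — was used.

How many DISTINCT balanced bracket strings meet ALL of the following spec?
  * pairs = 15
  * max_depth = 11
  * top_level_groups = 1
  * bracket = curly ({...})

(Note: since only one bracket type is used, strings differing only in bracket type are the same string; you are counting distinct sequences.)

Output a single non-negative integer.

Answer: 11753

Derivation:
Spec: pairs=15 depth=11 groups=1
Count(depth <= 11) = 2671892
Count(depth <= 10) = 2660139
Count(depth == 11) = 2671892 - 2660139 = 11753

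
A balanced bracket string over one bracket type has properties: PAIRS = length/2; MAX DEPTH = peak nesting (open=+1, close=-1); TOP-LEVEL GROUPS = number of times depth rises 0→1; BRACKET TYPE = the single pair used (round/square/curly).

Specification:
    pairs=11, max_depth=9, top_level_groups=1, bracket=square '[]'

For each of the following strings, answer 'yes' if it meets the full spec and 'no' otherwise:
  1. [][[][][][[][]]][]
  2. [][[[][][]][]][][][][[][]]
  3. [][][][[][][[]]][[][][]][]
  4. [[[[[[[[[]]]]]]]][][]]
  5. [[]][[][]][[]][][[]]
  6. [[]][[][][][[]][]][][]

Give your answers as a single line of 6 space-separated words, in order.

String 1 '[][[][][][[][]]][]': depth seq [1 0 1 2 1 2 1 2 1 2 3 2 3 2 1 0 1 0]
  -> pairs=9 depth=3 groups=3 -> no
String 2 '[][[[][][]][]][][][][[][]]': depth seq [1 0 1 2 3 2 3 2 3 2 1 2 1 0 1 0 1 0 1 0 1 2 1 2 1 0]
  -> pairs=13 depth=3 groups=6 -> no
String 3 '[][][][[][][[]]][[][][]][]': depth seq [1 0 1 0 1 0 1 2 1 2 1 2 3 2 1 0 1 2 1 2 1 2 1 0 1 0]
  -> pairs=13 depth=3 groups=6 -> no
String 4 '[[[[[[[[[]]]]]]]][][]]': depth seq [1 2 3 4 5 6 7 8 9 8 7 6 5 4 3 2 1 2 1 2 1 0]
  -> pairs=11 depth=9 groups=1 -> yes
String 5 '[[]][[][]][[]][][[]]': depth seq [1 2 1 0 1 2 1 2 1 0 1 2 1 0 1 0 1 2 1 0]
  -> pairs=10 depth=2 groups=5 -> no
String 6 '[[]][[][][][[]][]][][]': depth seq [1 2 1 0 1 2 1 2 1 2 1 2 3 2 1 2 1 0 1 0 1 0]
  -> pairs=11 depth=3 groups=4 -> no

Answer: no no no yes no no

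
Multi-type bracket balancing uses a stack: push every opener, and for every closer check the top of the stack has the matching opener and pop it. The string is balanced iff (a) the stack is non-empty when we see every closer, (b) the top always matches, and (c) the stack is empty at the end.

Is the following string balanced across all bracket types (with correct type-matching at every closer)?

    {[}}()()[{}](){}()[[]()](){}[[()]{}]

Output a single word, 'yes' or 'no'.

Answer: no

Derivation:
pos 0: push '{'; stack = {
pos 1: push '['; stack = {[
pos 2: saw closer '}' but top of stack is '[' (expected ']') → INVALID
Verdict: type mismatch at position 2: '}' closes '[' → no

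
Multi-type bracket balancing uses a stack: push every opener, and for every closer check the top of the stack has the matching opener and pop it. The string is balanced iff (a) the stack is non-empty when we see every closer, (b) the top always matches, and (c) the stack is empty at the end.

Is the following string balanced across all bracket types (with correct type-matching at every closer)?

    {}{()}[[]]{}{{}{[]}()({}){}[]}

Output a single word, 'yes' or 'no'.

pos 0: push '{'; stack = {
pos 1: '}' matches '{'; pop; stack = (empty)
pos 2: push '{'; stack = {
pos 3: push '('; stack = {(
pos 4: ')' matches '('; pop; stack = {
pos 5: '}' matches '{'; pop; stack = (empty)
pos 6: push '['; stack = [
pos 7: push '['; stack = [[
pos 8: ']' matches '['; pop; stack = [
pos 9: ']' matches '['; pop; stack = (empty)
pos 10: push '{'; stack = {
pos 11: '}' matches '{'; pop; stack = (empty)
pos 12: push '{'; stack = {
pos 13: push '{'; stack = {{
pos 14: '}' matches '{'; pop; stack = {
pos 15: push '{'; stack = {{
pos 16: push '['; stack = {{[
pos 17: ']' matches '['; pop; stack = {{
pos 18: '}' matches '{'; pop; stack = {
pos 19: push '('; stack = {(
pos 20: ')' matches '('; pop; stack = {
pos 21: push '('; stack = {(
pos 22: push '{'; stack = {({
pos 23: '}' matches '{'; pop; stack = {(
pos 24: ')' matches '('; pop; stack = {
pos 25: push '{'; stack = {{
pos 26: '}' matches '{'; pop; stack = {
pos 27: push '['; stack = {[
pos 28: ']' matches '['; pop; stack = {
pos 29: '}' matches '{'; pop; stack = (empty)
end: stack empty → VALID
Verdict: properly nested → yes

Answer: yes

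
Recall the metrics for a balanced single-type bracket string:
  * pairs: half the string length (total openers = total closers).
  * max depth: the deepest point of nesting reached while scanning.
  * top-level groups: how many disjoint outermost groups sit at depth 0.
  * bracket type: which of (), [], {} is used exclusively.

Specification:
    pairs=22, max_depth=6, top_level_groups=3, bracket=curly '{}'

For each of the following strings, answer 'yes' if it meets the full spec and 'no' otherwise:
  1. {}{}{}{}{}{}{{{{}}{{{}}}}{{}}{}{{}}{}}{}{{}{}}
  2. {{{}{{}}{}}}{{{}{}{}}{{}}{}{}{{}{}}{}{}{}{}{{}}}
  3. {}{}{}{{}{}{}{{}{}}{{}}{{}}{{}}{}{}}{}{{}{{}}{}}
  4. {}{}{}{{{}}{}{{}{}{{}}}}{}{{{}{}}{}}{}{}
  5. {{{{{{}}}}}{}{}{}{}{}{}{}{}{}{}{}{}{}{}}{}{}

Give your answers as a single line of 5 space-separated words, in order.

String 1 '{}{}{}{}{}{}{{{{}}{{{}}}}{{}}{}{{}}{}}{}{{}{}}': depth seq [1 0 1 0 1 0 1 0 1 0 1 0 1 2 3 4 3 2 3 4 5 4 3 2 1 2 3 2 1 2 1 2 3 2 1 2 1 0 1 0 1 2 1 2 1 0]
  -> pairs=23 depth=5 groups=9 -> no
String 2 '{{{}{{}}{}}}{{{}{}{}}{{}}{}{}{{}{}}{}{}{}{}{{}}}': depth seq [1 2 3 2 3 4 3 2 3 2 1 0 1 2 3 2 3 2 3 2 1 2 3 2 1 2 1 2 1 2 3 2 3 2 1 2 1 2 1 2 1 2 1 2 3 2 1 0]
  -> pairs=24 depth=4 groups=2 -> no
String 3 '{}{}{}{{}{}{}{{}{}}{{}}{{}}{{}}{}{}}{}{{}{{}}{}}': depth seq [1 0 1 0 1 0 1 2 1 2 1 2 1 2 3 2 3 2 1 2 3 2 1 2 3 2 1 2 3 2 1 2 1 2 1 0 1 0 1 2 1 2 3 2 1 2 1 0]
  -> pairs=24 depth=3 groups=6 -> no
String 4 '{}{}{}{{{}}{}{{}{}{{}}}}{}{{{}{}}{}}{}{}': depth seq [1 0 1 0 1 0 1 2 3 2 1 2 1 2 3 2 3 2 3 4 3 2 1 0 1 0 1 2 3 2 3 2 1 2 1 0 1 0 1 0]
  -> pairs=20 depth=4 groups=8 -> no
String 5 '{{{{{{}}}}}{}{}{}{}{}{}{}{}{}{}{}{}{}{}}{}{}': depth seq [1 2 3 4 5 6 5 4 3 2 1 2 1 2 1 2 1 2 1 2 1 2 1 2 1 2 1 2 1 2 1 2 1 2 1 2 1 2 1 0 1 0 1 0]
  -> pairs=22 depth=6 groups=3 -> yes

Answer: no no no no yes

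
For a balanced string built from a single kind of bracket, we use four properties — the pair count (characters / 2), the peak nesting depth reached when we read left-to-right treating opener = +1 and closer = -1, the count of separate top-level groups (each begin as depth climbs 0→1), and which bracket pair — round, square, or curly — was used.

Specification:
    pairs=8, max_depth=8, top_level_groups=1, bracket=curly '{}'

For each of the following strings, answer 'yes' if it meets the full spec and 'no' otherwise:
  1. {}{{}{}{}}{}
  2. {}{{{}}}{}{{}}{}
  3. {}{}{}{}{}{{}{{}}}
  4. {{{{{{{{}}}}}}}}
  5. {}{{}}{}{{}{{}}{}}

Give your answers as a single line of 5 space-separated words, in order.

Answer: no no no yes no

Derivation:
String 1 '{}{{}{}{}}{}': depth seq [1 0 1 2 1 2 1 2 1 0 1 0]
  -> pairs=6 depth=2 groups=3 -> no
String 2 '{}{{{}}}{}{{}}{}': depth seq [1 0 1 2 3 2 1 0 1 0 1 2 1 0 1 0]
  -> pairs=8 depth=3 groups=5 -> no
String 3 '{}{}{}{}{}{{}{{}}}': depth seq [1 0 1 0 1 0 1 0 1 0 1 2 1 2 3 2 1 0]
  -> pairs=9 depth=3 groups=6 -> no
String 4 '{{{{{{{{}}}}}}}}': depth seq [1 2 3 4 5 6 7 8 7 6 5 4 3 2 1 0]
  -> pairs=8 depth=8 groups=1 -> yes
String 5 '{}{{}}{}{{}{{}}{}}': depth seq [1 0 1 2 1 0 1 0 1 2 1 2 3 2 1 2 1 0]
  -> pairs=9 depth=3 groups=4 -> no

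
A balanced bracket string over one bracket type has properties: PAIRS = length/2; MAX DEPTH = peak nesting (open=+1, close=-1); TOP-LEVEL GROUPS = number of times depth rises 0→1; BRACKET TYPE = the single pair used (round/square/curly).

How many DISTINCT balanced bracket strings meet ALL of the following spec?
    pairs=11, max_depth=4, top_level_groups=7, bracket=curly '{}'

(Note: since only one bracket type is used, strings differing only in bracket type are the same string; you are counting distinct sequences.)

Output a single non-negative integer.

Answer: 77

Derivation:
Spec: pairs=11 depth=4 groups=7
Count(depth <= 4) = 630
Count(depth <= 3) = 553
Count(depth == 4) = 630 - 553 = 77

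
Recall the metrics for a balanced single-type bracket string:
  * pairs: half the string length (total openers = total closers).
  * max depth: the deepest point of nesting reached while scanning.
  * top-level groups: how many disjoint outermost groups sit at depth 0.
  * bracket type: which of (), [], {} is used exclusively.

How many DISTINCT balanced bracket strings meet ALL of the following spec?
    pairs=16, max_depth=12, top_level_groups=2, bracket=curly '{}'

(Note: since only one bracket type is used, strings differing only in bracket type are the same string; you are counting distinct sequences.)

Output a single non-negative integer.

Answer: 5044

Derivation:
Spec: pairs=16 depth=12 groups=2
Count(depth <= 12) = 9694147
Count(depth <= 11) = 9689103
Count(depth == 12) = 9694147 - 9689103 = 5044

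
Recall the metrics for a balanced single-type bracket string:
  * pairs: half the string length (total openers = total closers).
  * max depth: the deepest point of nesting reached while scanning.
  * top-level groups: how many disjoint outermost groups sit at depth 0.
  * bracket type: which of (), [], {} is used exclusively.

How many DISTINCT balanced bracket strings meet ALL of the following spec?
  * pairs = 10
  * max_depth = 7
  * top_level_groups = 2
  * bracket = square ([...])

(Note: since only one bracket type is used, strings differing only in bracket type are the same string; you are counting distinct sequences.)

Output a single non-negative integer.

Spec: pairs=10 depth=7 groups=2
Count(depth <= 7) = 4832
Count(depth <= 6) = 4656
Count(depth == 7) = 4832 - 4656 = 176

Answer: 176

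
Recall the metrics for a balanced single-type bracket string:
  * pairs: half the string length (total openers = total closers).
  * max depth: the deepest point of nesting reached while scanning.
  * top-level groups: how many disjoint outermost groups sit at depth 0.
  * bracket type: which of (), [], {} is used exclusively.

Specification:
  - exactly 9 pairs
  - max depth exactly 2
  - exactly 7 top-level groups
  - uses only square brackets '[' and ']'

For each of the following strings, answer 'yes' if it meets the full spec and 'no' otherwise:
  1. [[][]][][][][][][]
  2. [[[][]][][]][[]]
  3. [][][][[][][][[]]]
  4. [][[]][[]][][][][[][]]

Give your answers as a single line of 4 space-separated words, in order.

String 1 '[[][]][][][][][][]': depth seq [1 2 1 2 1 0 1 0 1 0 1 0 1 0 1 0 1 0]
  -> pairs=9 depth=2 groups=7 -> yes
String 2 '[[[][]][][]][[]]': depth seq [1 2 3 2 3 2 1 2 1 2 1 0 1 2 1 0]
  -> pairs=8 depth=3 groups=2 -> no
String 3 '[][][][[][][][[]]]': depth seq [1 0 1 0 1 0 1 2 1 2 1 2 1 2 3 2 1 0]
  -> pairs=9 depth=3 groups=4 -> no
String 4 '[][[]][[]][][][][[][]]': depth seq [1 0 1 2 1 0 1 2 1 0 1 0 1 0 1 0 1 2 1 2 1 0]
  -> pairs=11 depth=2 groups=7 -> no

Answer: yes no no no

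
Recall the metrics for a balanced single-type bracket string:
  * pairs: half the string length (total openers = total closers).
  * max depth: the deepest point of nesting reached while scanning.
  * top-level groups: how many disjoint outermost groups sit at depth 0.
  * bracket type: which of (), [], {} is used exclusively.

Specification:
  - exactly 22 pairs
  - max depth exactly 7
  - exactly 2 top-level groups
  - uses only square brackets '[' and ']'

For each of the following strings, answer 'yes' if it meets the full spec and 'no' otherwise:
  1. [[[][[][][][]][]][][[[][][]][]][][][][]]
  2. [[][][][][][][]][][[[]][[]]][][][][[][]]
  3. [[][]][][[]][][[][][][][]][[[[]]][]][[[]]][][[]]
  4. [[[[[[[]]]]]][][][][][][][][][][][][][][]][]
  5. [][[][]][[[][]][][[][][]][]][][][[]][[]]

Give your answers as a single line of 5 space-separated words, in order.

String 1 '[[[][[][][][]][]][][[[][][]][]][][][][]]': depth seq [1 2 3 2 3 4 3 4 3 4 3 4 3 2 3 2 1 2 1 2 3 4 3 4 3 4 3 2 3 2 1 2 1 2 1 2 1 2 1 0]
  -> pairs=20 depth=4 groups=1 -> no
String 2 '[[][][][][][][]][][[[]][[]]][][][][[][]]': depth seq [1 2 1 2 1 2 1 2 1 2 1 2 1 2 1 0 1 0 1 2 3 2 1 2 3 2 1 0 1 0 1 0 1 0 1 2 1 2 1 0]
  -> pairs=20 depth=3 groups=7 -> no
String 3 '[[][]][][[]][][[][][][][]][[[[]]][]][[[]]][][[]]': depth seq [1 2 1 2 1 0 1 0 1 2 1 0 1 0 1 2 1 2 1 2 1 2 1 2 1 0 1 2 3 4 3 2 1 2 1 0 1 2 3 2 1 0 1 0 1 2 1 0]
  -> pairs=24 depth=4 groups=9 -> no
String 4 '[[[[[[[]]]]]][][][][][][][][][][][][][][]][]': depth seq [1 2 3 4 5 6 7 6 5 4 3 2 1 2 1 2 1 2 1 2 1 2 1 2 1 2 1 2 1 2 1 2 1 2 1 2 1 2 1 2 1 0 1 0]
  -> pairs=22 depth=7 groups=2 -> yes
String 5 '[][[][]][[[][]][][[][][]][]][][][[]][[]]': depth seq [1 0 1 2 1 2 1 0 1 2 3 2 3 2 1 2 1 2 3 2 3 2 3 2 1 2 1 0 1 0 1 0 1 2 1 0 1 2 1 0]
  -> pairs=20 depth=3 groups=7 -> no

Answer: no no no yes no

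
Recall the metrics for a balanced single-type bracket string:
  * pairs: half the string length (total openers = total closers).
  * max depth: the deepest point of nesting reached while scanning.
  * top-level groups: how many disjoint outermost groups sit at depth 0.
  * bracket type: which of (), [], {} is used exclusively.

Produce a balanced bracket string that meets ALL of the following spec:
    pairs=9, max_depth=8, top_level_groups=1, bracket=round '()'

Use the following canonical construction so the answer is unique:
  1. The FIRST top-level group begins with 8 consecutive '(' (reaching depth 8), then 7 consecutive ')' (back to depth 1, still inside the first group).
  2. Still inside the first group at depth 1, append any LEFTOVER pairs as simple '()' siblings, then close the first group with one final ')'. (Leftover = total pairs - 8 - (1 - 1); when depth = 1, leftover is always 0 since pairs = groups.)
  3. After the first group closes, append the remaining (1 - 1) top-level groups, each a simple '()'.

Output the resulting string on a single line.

Answer: (((((((()))))))())

Derivation:
Spec: pairs=9 depth=8 groups=1
Leftover pairs = 9 - 8 - (1-1) = 1
First group: deep chain of depth 8 + 1 sibling pairs
Remaining 0 groups: simple '()' each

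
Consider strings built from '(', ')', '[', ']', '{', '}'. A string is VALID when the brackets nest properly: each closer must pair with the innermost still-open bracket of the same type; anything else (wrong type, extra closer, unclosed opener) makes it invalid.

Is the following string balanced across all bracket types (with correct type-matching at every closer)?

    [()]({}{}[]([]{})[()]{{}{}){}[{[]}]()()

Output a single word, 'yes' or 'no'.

Answer: no

Derivation:
pos 0: push '['; stack = [
pos 1: push '('; stack = [(
pos 2: ')' matches '('; pop; stack = [
pos 3: ']' matches '['; pop; stack = (empty)
pos 4: push '('; stack = (
pos 5: push '{'; stack = ({
pos 6: '}' matches '{'; pop; stack = (
pos 7: push '{'; stack = ({
pos 8: '}' matches '{'; pop; stack = (
pos 9: push '['; stack = ([
pos 10: ']' matches '['; pop; stack = (
pos 11: push '('; stack = ((
pos 12: push '['; stack = (([
pos 13: ']' matches '['; pop; stack = ((
pos 14: push '{'; stack = (({
pos 15: '}' matches '{'; pop; stack = ((
pos 16: ')' matches '('; pop; stack = (
pos 17: push '['; stack = ([
pos 18: push '('; stack = ([(
pos 19: ')' matches '('; pop; stack = ([
pos 20: ']' matches '['; pop; stack = (
pos 21: push '{'; stack = ({
pos 22: push '{'; stack = ({{
pos 23: '}' matches '{'; pop; stack = ({
pos 24: push '{'; stack = ({{
pos 25: '}' matches '{'; pop; stack = ({
pos 26: saw closer ')' but top of stack is '{' (expected '}') → INVALID
Verdict: type mismatch at position 26: ')' closes '{' → no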